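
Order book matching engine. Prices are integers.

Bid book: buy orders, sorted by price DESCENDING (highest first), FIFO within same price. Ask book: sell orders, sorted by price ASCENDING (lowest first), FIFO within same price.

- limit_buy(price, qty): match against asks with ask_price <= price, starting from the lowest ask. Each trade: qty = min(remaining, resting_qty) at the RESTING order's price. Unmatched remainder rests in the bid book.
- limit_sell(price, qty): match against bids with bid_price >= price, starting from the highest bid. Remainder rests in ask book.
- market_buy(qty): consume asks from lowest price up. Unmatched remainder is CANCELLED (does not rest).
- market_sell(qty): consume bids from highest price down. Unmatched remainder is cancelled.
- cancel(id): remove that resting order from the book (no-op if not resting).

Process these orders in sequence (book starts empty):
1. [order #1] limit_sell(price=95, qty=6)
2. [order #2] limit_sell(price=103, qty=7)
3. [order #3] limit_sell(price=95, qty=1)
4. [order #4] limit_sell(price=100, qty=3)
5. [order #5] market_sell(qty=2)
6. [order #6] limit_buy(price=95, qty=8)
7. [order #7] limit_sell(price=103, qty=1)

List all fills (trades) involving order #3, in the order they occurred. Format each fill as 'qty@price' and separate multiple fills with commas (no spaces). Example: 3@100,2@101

After op 1 [order #1] limit_sell(price=95, qty=6): fills=none; bids=[-] asks=[#1:6@95]
After op 2 [order #2] limit_sell(price=103, qty=7): fills=none; bids=[-] asks=[#1:6@95 #2:7@103]
After op 3 [order #3] limit_sell(price=95, qty=1): fills=none; bids=[-] asks=[#1:6@95 #3:1@95 #2:7@103]
After op 4 [order #4] limit_sell(price=100, qty=3): fills=none; bids=[-] asks=[#1:6@95 #3:1@95 #4:3@100 #2:7@103]
After op 5 [order #5] market_sell(qty=2): fills=none; bids=[-] asks=[#1:6@95 #3:1@95 #4:3@100 #2:7@103]
After op 6 [order #6] limit_buy(price=95, qty=8): fills=#6x#1:6@95 #6x#3:1@95; bids=[#6:1@95] asks=[#4:3@100 #2:7@103]
After op 7 [order #7] limit_sell(price=103, qty=1): fills=none; bids=[#6:1@95] asks=[#4:3@100 #2:7@103 #7:1@103]

Answer: 1@95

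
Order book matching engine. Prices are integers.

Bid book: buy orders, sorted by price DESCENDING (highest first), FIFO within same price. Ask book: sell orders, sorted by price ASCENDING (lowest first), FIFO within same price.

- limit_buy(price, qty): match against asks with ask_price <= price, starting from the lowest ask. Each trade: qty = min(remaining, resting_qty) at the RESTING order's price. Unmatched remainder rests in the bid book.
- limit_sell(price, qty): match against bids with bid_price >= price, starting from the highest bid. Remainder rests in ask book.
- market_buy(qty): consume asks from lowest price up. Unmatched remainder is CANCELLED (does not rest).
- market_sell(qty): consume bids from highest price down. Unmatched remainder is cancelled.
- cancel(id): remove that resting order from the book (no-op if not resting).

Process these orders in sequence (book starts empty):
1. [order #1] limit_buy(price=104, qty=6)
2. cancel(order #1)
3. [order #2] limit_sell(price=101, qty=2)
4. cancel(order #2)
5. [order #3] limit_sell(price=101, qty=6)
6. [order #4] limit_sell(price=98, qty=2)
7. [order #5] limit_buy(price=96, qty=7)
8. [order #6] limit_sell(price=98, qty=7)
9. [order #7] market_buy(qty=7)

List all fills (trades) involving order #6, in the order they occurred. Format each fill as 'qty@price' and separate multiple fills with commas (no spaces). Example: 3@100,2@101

After op 1 [order #1] limit_buy(price=104, qty=6): fills=none; bids=[#1:6@104] asks=[-]
After op 2 cancel(order #1): fills=none; bids=[-] asks=[-]
After op 3 [order #2] limit_sell(price=101, qty=2): fills=none; bids=[-] asks=[#2:2@101]
After op 4 cancel(order #2): fills=none; bids=[-] asks=[-]
After op 5 [order #3] limit_sell(price=101, qty=6): fills=none; bids=[-] asks=[#3:6@101]
After op 6 [order #4] limit_sell(price=98, qty=2): fills=none; bids=[-] asks=[#4:2@98 #3:6@101]
After op 7 [order #5] limit_buy(price=96, qty=7): fills=none; bids=[#5:7@96] asks=[#4:2@98 #3:6@101]
After op 8 [order #6] limit_sell(price=98, qty=7): fills=none; bids=[#5:7@96] asks=[#4:2@98 #6:7@98 #3:6@101]
After op 9 [order #7] market_buy(qty=7): fills=#7x#4:2@98 #7x#6:5@98; bids=[#5:7@96] asks=[#6:2@98 #3:6@101]

Answer: 5@98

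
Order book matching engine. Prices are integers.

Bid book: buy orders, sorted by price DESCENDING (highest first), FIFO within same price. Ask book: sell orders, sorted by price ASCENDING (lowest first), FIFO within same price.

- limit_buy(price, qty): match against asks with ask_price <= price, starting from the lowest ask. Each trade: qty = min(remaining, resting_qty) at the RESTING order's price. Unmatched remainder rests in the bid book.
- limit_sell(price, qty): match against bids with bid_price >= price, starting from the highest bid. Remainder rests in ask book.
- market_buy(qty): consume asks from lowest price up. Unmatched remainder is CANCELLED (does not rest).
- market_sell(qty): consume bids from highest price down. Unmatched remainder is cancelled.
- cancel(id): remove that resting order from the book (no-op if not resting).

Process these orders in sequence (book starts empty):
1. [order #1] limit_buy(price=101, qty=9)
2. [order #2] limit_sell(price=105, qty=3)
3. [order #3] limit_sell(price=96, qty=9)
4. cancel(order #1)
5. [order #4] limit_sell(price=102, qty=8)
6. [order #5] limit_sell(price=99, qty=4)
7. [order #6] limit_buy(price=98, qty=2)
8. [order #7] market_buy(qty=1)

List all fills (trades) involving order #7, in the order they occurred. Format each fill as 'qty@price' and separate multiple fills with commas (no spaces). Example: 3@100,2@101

Answer: 1@99

Derivation:
After op 1 [order #1] limit_buy(price=101, qty=9): fills=none; bids=[#1:9@101] asks=[-]
After op 2 [order #2] limit_sell(price=105, qty=3): fills=none; bids=[#1:9@101] asks=[#2:3@105]
After op 3 [order #3] limit_sell(price=96, qty=9): fills=#1x#3:9@101; bids=[-] asks=[#2:3@105]
After op 4 cancel(order #1): fills=none; bids=[-] asks=[#2:3@105]
After op 5 [order #4] limit_sell(price=102, qty=8): fills=none; bids=[-] asks=[#4:8@102 #2:3@105]
After op 6 [order #5] limit_sell(price=99, qty=4): fills=none; bids=[-] asks=[#5:4@99 #4:8@102 #2:3@105]
After op 7 [order #6] limit_buy(price=98, qty=2): fills=none; bids=[#6:2@98] asks=[#5:4@99 #4:8@102 #2:3@105]
After op 8 [order #7] market_buy(qty=1): fills=#7x#5:1@99; bids=[#6:2@98] asks=[#5:3@99 #4:8@102 #2:3@105]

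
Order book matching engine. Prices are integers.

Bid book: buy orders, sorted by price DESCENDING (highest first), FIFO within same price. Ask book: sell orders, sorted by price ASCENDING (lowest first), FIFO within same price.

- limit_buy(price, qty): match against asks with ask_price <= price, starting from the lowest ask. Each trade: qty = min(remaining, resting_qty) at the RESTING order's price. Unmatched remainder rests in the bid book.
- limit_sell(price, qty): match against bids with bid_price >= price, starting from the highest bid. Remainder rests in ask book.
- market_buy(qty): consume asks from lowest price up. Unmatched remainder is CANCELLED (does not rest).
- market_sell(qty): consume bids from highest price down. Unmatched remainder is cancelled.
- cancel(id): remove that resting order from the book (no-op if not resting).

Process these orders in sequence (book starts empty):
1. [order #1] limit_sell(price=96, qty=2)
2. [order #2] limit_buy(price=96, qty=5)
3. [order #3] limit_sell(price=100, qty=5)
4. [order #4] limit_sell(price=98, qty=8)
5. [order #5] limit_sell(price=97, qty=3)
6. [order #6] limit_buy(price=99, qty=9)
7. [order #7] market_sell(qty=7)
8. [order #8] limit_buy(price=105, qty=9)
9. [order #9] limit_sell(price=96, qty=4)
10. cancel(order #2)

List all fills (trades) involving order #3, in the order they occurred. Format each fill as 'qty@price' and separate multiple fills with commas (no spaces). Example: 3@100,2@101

Answer: 5@100

Derivation:
After op 1 [order #1] limit_sell(price=96, qty=2): fills=none; bids=[-] asks=[#1:2@96]
After op 2 [order #2] limit_buy(price=96, qty=5): fills=#2x#1:2@96; bids=[#2:3@96] asks=[-]
After op 3 [order #3] limit_sell(price=100, qty=5): fills=none; bids=[#2:3@96] asks=[#3:5@100]
After op 4 [order #4] limit_sell(price=98, qty=8): fills=none; bids=[#2:3@96] asks=[#4:8@98 #3:5@100]
After op 5 [order #5] limit_sell(price=97, qty=3): fills=none; bids=[#2:3@96] asks=[#5:3@97 #4:8@98 #3:5@100]
After op 6 [order #6] limit_buy(price=99, qty=9): fills=#6x#5:3@97 #6x#4:6@98; bids=[#2:3@96] asks=[#4:2@98 #3:5@100]
After op 7 [order #7] market_sell(qty=7): fills=#2x#7:3@96; bids=[-] asks=[#4:2@98 #3:5@100]
After op 8 [order #8] limit_buy(price=105, qty=9): fills=#8x#4:2@98 #8x#3:5@100; bids=[#8:2@105] asks=[-]
After op 9 [order #9] limit_sell(price=96, qty=4): fills=#8x#9:2@105; bids=[-] asks=[#9:2@96]
After op 10 cancel(order #2): fills=none; bids=[-] asks=[#9:2@96]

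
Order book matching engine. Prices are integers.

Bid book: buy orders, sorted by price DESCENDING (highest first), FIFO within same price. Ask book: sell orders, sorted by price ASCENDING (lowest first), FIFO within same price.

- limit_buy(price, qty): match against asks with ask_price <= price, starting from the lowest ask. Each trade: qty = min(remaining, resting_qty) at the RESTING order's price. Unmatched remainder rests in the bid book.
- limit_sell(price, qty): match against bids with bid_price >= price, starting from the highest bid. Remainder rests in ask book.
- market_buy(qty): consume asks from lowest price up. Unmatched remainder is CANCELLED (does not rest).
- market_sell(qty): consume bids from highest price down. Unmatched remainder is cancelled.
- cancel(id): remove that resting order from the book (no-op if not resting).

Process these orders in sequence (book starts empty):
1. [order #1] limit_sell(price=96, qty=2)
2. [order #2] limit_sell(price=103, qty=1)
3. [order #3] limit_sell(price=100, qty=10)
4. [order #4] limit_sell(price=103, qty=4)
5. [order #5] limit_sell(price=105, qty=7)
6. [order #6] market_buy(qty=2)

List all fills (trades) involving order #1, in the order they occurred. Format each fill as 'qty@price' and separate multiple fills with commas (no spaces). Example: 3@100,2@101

After op 1 [order #1] limit_sell(price=96, qty=2): fills=none; bids=[-] asks=[#1:2@96]
After op 2 [order #2] limit_sell(price=103, qty=1): fills=none; bids=[-] asks=[#1:2@96 #2:1@103]
After op 3 [order #3] limit_sell(price=100, qty=10): fills=none; bids=[-] asks=[#1:2@96 #3:10@100 #2:1@103]
After op 4 [order #4] limit_sell(price=103, qty=4): fills=none; bids=[-] asks=[#1:2@96 #3:10@100 #2:1@103 #4:4@103]
After op 5 [order #5] limit_sell(price=105, qty=7): fills=none; bids=[-] asks=[#1:2@96 #3:10@100 #2:1@103 #4:4@103 #5:7@105]
After op 6 [order #6] market_buy(qty=2): fills=#6x#1:2@96; bids=[-] asks=[#3:10@100 #2:1@103 #4:4@103 #5:7@105]

Answer: 2@96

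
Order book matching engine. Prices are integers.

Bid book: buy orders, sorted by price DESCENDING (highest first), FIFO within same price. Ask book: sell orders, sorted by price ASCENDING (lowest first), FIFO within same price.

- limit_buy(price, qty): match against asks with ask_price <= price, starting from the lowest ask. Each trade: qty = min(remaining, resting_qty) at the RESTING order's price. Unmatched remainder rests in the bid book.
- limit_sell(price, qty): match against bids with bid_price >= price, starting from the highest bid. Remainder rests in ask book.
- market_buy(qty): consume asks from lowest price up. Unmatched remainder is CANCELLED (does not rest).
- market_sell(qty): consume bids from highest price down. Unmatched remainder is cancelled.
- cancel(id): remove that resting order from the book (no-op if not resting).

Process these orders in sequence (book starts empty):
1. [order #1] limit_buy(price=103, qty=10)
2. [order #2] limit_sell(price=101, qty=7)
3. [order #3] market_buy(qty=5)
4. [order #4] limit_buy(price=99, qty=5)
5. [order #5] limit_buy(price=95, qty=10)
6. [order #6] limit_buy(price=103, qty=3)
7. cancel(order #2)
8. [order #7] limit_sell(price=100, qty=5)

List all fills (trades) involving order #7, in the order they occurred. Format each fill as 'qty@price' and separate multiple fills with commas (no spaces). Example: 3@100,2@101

After op 1 [order #1] limit_buy(price=103, qty=10): fills=none; bids=[#1:10@103] asks=[-]
After op 2 [order #2] limit_sell(price=101, qty=7): fills=#1x#2:7@103; bids=[#1:3@103] asks=[-]
After op 3 [order #3] market_buy(qty=5): fills=none; bids=[#1:3@103] asks=[-]
After op 4 [order #4] limit_buy(price=99, qty=5): fills=none; bids=[#1:3@103 #4:5@99] asks=[-]
After op 5 [order #5] limit_buy(price=95, qty=10): fills=none; bids=[#1:3@103 #4:5@99 #5:10@95] asks=[-]
After op 6 [order #6] limit_buy(price=103, qty=3): fills=none; bids=[#1:3@103 #6:3@103 #4:5@99 #5:10@95] asks=[-]
After op 7 cancel(order #2): fills=none; bids=[#1:3@103 #6:3@103 #4:5@99 #5:10@95] asks=[-]
After op 8 [order #7] limit_sell(price=100, qty=5): fills=#1x#7:3@103 #6x#7:2@103; bids=[#6:1@103 #4:5@99 #5:10@95] asks=[-]

Answer: 3@103,2@103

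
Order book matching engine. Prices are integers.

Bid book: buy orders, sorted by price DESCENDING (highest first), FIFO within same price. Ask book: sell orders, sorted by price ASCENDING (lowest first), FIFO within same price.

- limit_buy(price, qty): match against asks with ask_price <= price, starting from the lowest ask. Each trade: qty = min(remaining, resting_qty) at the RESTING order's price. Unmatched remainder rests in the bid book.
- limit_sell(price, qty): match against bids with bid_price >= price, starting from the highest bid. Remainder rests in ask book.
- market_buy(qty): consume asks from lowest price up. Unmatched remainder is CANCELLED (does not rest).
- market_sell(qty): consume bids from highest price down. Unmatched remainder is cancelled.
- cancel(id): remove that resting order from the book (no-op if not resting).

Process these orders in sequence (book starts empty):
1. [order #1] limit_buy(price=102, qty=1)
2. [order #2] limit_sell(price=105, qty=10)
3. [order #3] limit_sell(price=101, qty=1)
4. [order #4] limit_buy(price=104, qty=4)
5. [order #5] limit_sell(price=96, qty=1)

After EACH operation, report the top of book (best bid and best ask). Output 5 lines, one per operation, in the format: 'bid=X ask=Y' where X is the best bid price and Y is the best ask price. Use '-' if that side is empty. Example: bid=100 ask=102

After op 1 [order #1] limit_buy(price=102, qty=1): fills=none; bids=[#1:1@102] asks=[-]
After op 2 [order #2] limit_sell(price=105, qty=10): fills=none; bids=[#1:1@102] asks=[#2:10@105]
After op 3 [order #3] limit_sell(price=101, qty=1): fills=#1x#3:1@102; bids=[-] asks=[#2:10@105]
After op 4 [order #4] limit_buy(price=104, qty=4): fills=none; bids=[#4:4@104] asks=[#2:10@105]
After op 5 [order #5] limit_sell(price=96, qty=1): fills=#4x#5:1@104; bids=[#4:3@104] asks=[#2:10@105]

Answer: bid=102 ask=-
bid=102 ask=105
bid=- ask=105
bid=104 ask=105
bid=104 ask=105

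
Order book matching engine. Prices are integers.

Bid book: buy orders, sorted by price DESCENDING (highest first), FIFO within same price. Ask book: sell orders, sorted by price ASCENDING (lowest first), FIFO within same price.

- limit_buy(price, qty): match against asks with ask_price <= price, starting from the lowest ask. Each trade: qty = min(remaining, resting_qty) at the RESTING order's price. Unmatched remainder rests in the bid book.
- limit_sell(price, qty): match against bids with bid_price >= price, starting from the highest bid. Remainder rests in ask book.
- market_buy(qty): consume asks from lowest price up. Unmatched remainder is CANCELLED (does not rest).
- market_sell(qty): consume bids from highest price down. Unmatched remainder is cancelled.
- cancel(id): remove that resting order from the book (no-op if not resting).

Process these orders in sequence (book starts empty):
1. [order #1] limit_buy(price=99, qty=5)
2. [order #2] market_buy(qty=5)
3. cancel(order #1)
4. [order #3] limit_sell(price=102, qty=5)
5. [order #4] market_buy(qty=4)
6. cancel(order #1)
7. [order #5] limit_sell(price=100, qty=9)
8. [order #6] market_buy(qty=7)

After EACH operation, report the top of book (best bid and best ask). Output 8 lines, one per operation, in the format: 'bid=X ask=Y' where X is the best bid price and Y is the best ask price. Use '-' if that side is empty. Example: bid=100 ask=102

After op 1 [order #1] limit_buy(price=99, qty=5): fills=none; bids=[#1:5@99] asks=[-]
After op 2 [order #2] market_buy(qty=5): fills=none; bids=[#1:5@99] asks=[-]
After op 3 cancel(order #1): fills=none; bids=[-] asks=[-]
After op 4 [order #3] limit_sell(price=102, qty=5): fills=none; bids=[-] asks=[#3:5@102]
After op 5 [order #4] market_buy(qty=4): fills=#4x#3:4@102; bids=[-] asks=[#3:1@102]
After op 6 cancel(order #1): fills=none; bids=[-] asks=[#3:1@102]
After op 7 [order #5] limit_sell(price=100, qty=9): fills=none; bids=[-] asks=[#5:9@100 #3:1@102]
After op 8 [order #6] market_buy(qty=7): fills=#6x#5:7@100; bids=[-] asks=[#5:2@100 #3:1@102]

Answer: bid=99 ask=-
bid=99 ask=-
bid=- ask=-
bid=- ask=102
bid=- ask=102
bid=- ask=102
bid=- ask=100
bid=- ask=100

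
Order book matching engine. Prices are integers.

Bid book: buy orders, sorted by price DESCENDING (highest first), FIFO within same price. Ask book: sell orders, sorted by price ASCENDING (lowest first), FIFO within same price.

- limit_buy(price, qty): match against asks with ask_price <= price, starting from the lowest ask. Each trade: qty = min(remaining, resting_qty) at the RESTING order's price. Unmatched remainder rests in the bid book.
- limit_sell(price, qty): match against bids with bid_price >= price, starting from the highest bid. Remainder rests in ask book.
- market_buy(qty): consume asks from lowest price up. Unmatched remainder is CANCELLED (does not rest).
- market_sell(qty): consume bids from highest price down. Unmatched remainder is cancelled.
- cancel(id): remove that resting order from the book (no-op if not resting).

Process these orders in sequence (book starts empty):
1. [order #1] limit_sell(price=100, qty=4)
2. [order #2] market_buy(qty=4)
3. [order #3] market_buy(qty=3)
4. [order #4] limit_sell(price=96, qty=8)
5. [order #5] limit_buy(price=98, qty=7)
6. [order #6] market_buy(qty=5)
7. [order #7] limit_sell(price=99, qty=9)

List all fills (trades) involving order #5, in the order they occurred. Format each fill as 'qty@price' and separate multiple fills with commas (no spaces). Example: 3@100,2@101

Answer: 7@96

Derivation:
After op 1 [order #1] limit_sell(price=100, qty=4): fills=none; bids=[-] asks=[#1:4@100]
After op 2 [order #2] market_buy(qty=4): fills=#2x#1:4@100; bids=[-] asks=[-]
After op 3 [order #3] market_buy(qty=3): fills=none; bids=[-] asks=[-]
After op 4 [order #4] limit_sell(price=96, qty=8): fills=none; bids=[-] asks=[#4:8@96]
After op 5 [order #5] limit_buy(price=98, qty=7): fills=#5x#4:7@96; bids=[-] asks=[#4:1@96]
After op 6 [order #6] market_buy(qty=5): fills=#6x#4:1@96; bids=[-] asks=[-]
After op 7 [order #7] limit_sell(price=99, qty=9): fills=none; bids=[-] asks=[#7:9@99]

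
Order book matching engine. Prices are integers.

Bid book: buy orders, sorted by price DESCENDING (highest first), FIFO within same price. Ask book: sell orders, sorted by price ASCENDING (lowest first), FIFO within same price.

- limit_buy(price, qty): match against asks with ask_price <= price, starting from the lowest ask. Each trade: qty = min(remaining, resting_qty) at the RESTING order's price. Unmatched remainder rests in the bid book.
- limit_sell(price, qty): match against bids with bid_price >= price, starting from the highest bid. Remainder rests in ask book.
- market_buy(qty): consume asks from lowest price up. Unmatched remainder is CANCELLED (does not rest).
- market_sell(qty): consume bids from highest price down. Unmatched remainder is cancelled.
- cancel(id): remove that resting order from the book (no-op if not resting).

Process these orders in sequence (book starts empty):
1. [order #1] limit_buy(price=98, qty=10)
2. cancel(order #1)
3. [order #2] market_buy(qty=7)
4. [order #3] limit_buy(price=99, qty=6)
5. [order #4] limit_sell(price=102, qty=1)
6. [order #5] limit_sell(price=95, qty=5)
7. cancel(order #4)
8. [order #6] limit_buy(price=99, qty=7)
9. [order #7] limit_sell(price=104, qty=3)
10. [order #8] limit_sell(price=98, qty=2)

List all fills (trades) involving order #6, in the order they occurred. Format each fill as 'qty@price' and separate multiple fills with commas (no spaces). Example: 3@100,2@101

Answer: 1@99

Derivation:
After op 1 [order #1] limit_buy(price=98, qty=10): fills=none; bids=[#1:10@98] asks=[-]
After op 2 cancel(order #1): fills=none; bids=[-] asks=[-]
After op 3 [order #2] market_buy(qty=7): fills=none; bids=[-] asks=[-]
After op 4 [order #3] limit_buy(price=99, qty=6): fills=none; bids=[#3:6@99] asks=[-]
After op 5 [order #4] limit_sell(price=102, qty=1): fills=none; bids=[#3:6@99] asks=[#4:1@102]
After op 6 [order #5] limit_sell(price=95, qty=5): fills=#3x#5:5@99; bids=[#3:1@99] asks=[#4:1@102]
After op 7 cancel(order #4): fills=none; bids=[#3:1@99] asks=[-]
After op 8 [order #6] limit_buy(price=99, qty=7): fills=none; bids=[#3:1@99 #6:7@99] asks=[-]
After op 9 [order #7] limit_sell(price=104, qty=3): fills=none; bids=[#3:1@99 #6:7@99] asks=[#7:3@104]
After op 10 [order #8] limit_sell(price=98, qty=2): fills=#3x#8:1@99 #6x#8:1@99; bids=[#6:6@99] asks=[#7:3@104]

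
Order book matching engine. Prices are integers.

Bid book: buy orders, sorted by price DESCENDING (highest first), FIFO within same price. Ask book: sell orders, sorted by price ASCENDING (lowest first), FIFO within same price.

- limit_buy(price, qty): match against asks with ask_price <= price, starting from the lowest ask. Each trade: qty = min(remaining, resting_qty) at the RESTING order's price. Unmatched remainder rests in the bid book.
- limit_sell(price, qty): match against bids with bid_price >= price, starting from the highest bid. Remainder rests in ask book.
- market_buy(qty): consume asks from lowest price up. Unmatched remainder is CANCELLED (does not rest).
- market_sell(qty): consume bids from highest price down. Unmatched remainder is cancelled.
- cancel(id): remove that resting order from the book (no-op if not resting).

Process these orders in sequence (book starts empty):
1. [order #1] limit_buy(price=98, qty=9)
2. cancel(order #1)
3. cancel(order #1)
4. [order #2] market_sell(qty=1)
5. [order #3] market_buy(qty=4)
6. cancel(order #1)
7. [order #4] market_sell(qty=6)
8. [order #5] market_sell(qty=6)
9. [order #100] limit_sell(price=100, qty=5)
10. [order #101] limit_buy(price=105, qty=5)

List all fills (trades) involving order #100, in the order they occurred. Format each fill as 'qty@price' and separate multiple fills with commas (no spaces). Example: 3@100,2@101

Answer: 5@100

Derivation:
After op 1 [order #1] limit_buy(price=98, qty=9): fills=none; bids=[#1:9@98] asks=[-]
After op 2 cancel(order #1): fills=none; bids=[-] asks=[-]
After op 3 cancel(order #1): fills=none; bids=[-] asks=[-]
After op 4 [order #2] market_sell(qty=1): fills=none; bids=[-] asks=[-]
After op 5 [order #3] market_buy(qty=4): fills=none; bids=[-] asks=[-]
After op 6 cancel(order #1): fills=none; bids=[-] asks=[-]
After op 7 [order #4] market_sell(qty=6): fills=none; bids=[-] asks=[-]
After op 8 [order #5] market_sell(qty=6): fills=none; bids=[-] asks=[-]
After op 9 [order #100] limit_sell(price=100, qty=5): fills=none; bids=[-] asks=[#100:5@100]
After op 10 [order #101] limit_buy(price=105, qty=5): fills=#101x#100:5@100; bids=[-] asks=[-]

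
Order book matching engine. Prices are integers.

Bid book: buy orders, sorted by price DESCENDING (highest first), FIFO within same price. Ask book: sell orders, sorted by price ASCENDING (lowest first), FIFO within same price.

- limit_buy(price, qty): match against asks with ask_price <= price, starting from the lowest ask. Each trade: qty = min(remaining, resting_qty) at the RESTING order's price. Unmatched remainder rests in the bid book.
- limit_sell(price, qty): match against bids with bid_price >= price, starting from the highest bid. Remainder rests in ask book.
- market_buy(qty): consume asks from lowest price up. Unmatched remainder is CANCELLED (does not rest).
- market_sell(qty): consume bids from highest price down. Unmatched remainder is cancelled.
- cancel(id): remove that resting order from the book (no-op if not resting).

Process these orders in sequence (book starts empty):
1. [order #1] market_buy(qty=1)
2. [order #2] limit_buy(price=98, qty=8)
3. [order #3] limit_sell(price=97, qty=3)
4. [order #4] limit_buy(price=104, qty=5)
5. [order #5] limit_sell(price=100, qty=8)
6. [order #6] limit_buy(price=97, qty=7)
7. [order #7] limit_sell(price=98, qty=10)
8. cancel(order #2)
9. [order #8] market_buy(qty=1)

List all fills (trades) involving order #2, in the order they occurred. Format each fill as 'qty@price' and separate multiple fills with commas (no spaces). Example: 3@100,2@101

Answer: 3@98,5@98

Derivation:
After op 1 [order #1] market_buy(qty=1): fills=none; bids=[-] asks=[-]
After op 2 [order #2] limit_buy(price=98, qty=8): fills=none; bids=[#2:8@98] asks=[-]
After op 3 [order #3] limit_sell(price=97, qty=3): fills=#2x#3:3@98; bids=[#2:5@98] asks=[-]
After op 4 [order #4] limit_buy(price=104, qty=5): fills=none; bids=[#4:5@104 #2:5@98] asks=[-]
After op 5 [order #5] limit_sell(price=100, qty=8): fills=#4x#5:5@104; bids=[#2:5@98] asks=[#5:3@100]
After op 6 [order #6] limit_buy(price=97, qty=7): fills=none; bids=[#2:5@98 #6:7@97] asks=[#5:3@100]
After op 7 [order #7] limit_sell(price=98, qty=10): fills=#2x#7:5@98; bids=[#6:7@97] asks=[#7:5@98 #5:3@100]
After op 8 cancel(order #2): fills=none; bids=[#6:7@97] asks=[#7:5@98 #5:3@100]
After op 9 [order #8] market_buy(qty=1): fills=#8x#7:1@98; bids=[#6:7@97] asks=[#7:4@98 #5:3@100]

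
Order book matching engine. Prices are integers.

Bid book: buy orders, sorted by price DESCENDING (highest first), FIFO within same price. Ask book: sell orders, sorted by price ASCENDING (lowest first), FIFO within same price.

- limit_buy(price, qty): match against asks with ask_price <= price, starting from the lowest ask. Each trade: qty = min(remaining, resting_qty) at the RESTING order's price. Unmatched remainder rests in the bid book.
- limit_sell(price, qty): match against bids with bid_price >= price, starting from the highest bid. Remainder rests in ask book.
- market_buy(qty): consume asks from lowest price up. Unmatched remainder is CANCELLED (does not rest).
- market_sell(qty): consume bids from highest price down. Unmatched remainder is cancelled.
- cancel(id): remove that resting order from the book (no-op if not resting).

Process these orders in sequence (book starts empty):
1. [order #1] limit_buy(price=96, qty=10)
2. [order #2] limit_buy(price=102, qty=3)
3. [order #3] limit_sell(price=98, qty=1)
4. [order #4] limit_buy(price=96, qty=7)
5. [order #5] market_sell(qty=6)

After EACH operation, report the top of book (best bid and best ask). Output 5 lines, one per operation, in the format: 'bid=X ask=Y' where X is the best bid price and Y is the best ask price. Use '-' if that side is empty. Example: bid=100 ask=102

After op 1 [order #1] limit_buy(price=96, qty=10): fills=none; bids=[#1:10@96] asks=[-]
After op 2 [order #2] limit_buy(price=102, qty=3): fills=none; bids=[#2:3@102 #1:10@96] asks=[-]
After op 3 [order #3] limit_sell(price=98, qty=1): fills=#2x#3:1@102; bids=[#2:2@102 #1:10@96] asks=[-]
After op 4 [order #4] limit_buy(price=96, qty=7): fills=none; bids=[#2:2@102 #1:10@96 #4:7@96] asks=[-]
After op 5 [order #5] market_sell(qty=6): fills=#2x#5:2@102 #1x#5:4@96; bids=[#1:6@96 #4:7@96] asks=[-]

Answer: bid=96 ask=-
bid=102 ask=-
bid=102 ask=-
bid=102 ask=-
bid=96 ask=-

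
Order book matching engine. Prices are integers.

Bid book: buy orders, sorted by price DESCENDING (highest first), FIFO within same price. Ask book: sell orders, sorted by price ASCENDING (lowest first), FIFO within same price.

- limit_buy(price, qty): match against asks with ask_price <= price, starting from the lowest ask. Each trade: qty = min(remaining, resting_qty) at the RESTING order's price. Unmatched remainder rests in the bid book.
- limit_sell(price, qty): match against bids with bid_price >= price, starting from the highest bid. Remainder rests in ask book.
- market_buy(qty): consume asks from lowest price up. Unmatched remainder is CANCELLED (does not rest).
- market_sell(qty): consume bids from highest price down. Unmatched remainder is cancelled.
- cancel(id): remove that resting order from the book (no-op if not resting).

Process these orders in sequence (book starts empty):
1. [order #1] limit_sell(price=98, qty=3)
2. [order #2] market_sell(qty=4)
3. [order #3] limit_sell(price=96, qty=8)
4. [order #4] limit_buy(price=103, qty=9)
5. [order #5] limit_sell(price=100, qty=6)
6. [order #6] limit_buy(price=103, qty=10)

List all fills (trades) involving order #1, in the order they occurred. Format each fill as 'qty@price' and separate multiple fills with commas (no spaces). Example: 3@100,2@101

After op 1 [order #1] limit_sell(price=98, qty=3): fills=none; bids=[-] asks=[#1:3@98]
After op 2 [order #2] market_sell(qty=4): fills=none; bids=[-] asks=[#1:3@98]
After op 3 [order #3] limit_sell(price=96, qty=8): fills=none; bids=[-] asks=[#3:8@96 #1:3@98]
After op 4 [order #4] limit_buy(price=103, qty=9): fills=#4x#3:8@96 #4x#1:1@98; bids=[-] asks=[#1:2@98]
After op 5 [order #5] limit_sell(price=100, qty=6): fills=none; bids=[-] asks=[#1:2@98 #5:6@100]
After op 6 [order #6] limit_buy(price=103, qty=10): fills=#6x#1:2@98 #6x#5:6@100; bids=[#6:2@103] asks=[-]

Answer: 1@98,2@98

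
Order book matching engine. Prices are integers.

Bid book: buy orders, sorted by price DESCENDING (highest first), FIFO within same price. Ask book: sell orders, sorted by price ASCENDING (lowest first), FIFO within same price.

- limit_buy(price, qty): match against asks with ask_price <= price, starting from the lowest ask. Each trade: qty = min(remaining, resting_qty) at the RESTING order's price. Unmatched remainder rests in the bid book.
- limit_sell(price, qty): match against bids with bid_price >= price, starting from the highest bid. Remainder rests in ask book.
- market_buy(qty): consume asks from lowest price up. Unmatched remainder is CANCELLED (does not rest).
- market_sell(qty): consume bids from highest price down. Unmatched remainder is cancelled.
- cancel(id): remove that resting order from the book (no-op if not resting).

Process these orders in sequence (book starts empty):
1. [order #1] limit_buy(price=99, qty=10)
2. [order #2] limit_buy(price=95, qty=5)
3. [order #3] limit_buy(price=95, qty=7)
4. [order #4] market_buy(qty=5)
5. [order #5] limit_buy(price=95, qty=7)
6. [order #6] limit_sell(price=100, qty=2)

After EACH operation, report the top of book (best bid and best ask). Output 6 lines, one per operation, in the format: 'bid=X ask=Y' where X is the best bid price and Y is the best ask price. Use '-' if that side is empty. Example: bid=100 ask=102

Answer: bid=99 ask=-
bid=99 ask=-
bid=99 ask=-
bid=99 ask=-
bid=99 ask=-
bid=99 ask=100

Derivation:
After op 1 [order #1] limit_buy(price=99, qty=10): fills=none; bids=[#1:10@99] asks=[-]
After op 2 [order #2] limit_buy(price=95, qty=5): fills=none; bids=[#1:10@99 #2:5@95] asks=[-]
After op 3 [order #3] limit_buy(price=95, qty=7): fills=none; bids=[#1:10@99 #2:5@95 #3:7@95] asks=[-]
After op 4 [order #4] market_buy(qty=5): fills=none; bids=[#1:10@99 #2:5@95 #3:7@95] asks=[-]
After op 5 [order #5] limit_buy(price=95, qty=7): fills=none; bids=[#1:10@99 #2:5@95 #3:7@95 #5:7@95] asks=[-]
After op 6 [order #6] limit_sell(price=100, qty=2): fills=none; bids=[#1:10@99 #2:5@95 #3:7@95 #5:7@95] asks=[#6:2@100]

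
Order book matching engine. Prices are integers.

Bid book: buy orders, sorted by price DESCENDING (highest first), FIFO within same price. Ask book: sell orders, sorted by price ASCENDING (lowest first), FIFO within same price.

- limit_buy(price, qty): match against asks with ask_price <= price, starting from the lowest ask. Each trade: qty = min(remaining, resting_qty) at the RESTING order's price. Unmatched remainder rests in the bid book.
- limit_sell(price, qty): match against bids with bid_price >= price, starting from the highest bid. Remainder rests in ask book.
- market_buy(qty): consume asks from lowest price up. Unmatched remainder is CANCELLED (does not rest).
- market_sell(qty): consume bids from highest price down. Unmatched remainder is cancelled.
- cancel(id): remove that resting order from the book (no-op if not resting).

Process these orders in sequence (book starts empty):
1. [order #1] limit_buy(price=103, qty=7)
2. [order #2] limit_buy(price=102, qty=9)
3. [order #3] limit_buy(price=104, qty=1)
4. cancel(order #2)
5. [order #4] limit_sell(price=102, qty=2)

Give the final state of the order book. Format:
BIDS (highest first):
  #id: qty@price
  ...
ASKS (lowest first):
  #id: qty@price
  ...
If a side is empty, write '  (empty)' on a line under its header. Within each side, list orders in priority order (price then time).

After op 1 [order #1] limit_buy(price=103, qty=7): fills=none; bids=[#1:7@103] asks=[-]
After op 2 [order #2] limit_buy(price=102, qty=9): fills=none; bids=[#1:7@103 #2:9@102] asks=[-]
After op 3 [order #3] limit_buy(price=104, qty=1): fills=none; bids=[#3:1@104 #1:7@103 #2:9@102] asks=[-]
After op 4 cancel(order #2): fills=none; bids=[#3:1@104 #1:7@103] asks=[-]
After op 5 [order #4] limit_sell(price=102, qty=2): fills=#3x#4:1@104 #1x#4:1@103; bids=[#1:6@103] asks=[-]

Answer: BIDS (highest first):
  #1: 6@103
ASKS (lowest first):
  (empty)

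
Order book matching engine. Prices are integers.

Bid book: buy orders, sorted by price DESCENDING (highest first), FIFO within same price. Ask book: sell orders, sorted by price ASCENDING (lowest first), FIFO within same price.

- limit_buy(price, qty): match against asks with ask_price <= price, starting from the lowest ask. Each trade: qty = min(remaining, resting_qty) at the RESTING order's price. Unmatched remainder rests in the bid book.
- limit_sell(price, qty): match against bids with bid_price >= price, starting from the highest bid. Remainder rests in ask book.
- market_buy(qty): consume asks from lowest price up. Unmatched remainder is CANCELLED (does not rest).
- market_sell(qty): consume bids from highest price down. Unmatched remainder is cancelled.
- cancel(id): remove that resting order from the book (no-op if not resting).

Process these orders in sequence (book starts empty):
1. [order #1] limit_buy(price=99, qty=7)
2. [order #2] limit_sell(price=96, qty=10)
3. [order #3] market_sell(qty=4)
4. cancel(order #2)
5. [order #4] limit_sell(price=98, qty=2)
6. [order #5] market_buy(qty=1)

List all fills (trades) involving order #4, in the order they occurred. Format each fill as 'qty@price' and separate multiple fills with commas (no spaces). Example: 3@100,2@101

Answer: 1@98

Derivation:
After op 1 [order #1] limit_buy(price=99, qty=7): fills=none; bids=[#1:7@99] asks=[-]
After op 2 [order #2] limit_sell(price=96, qty=10): fills=#1x#2:7@99; bids=[-] asks=[#2:3@96]
After op 3 [order #3] market_sell(qty=4): fills=none; bids=[-] asks=[#2:3@96]
After op 4 cancel(order #2): fills=none; bids=[-] asks=[-]
After op 5 [order #4] limit_sell(price=98, qty=2): fills=none; bids=[-] asks=[#4:2@98]
After op 6 [order #5] market_buy(qty=1): fills=#5x#4:1@98; bids=[-] asks=[#4:1@98]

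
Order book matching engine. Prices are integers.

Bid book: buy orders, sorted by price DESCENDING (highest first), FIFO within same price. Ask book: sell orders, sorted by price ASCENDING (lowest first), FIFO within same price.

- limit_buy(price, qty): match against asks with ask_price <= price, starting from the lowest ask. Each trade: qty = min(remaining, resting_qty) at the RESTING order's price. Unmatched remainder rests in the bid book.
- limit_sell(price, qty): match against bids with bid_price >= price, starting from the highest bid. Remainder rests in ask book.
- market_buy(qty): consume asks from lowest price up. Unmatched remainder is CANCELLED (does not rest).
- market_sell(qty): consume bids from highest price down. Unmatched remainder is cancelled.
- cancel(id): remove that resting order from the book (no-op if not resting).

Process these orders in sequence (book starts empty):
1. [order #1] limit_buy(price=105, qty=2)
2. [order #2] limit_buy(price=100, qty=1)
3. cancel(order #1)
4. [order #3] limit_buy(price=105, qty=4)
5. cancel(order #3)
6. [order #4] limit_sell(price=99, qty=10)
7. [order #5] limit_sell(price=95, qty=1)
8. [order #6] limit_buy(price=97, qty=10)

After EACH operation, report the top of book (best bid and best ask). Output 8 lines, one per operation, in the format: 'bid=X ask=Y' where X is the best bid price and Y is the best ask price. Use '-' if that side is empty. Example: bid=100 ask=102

Answer: bid=105 ask=-
bid=105 ask=-
bid=100 ask=-
bid=105 ask=-
bid=100 ask=-
bid=- ask=99
bid=- ask=95
bid=97 ask=99

Derivation:
After op 1 [order #1] limit_buy(price=105, qty=2): fills=none; bids=[#1:2@105] asks=[-]
After op 2 [order #2] limit_buy(price=100, qty=1): fills=none; bids=[#1:2@105 #2:1@100] asks=[-]
After op 3 cancel(order #1): fills=none; bids=[#2:1@100] asks=[-]
After op 4 [order #3] limit_buy(price=105, qty=4): fills=none; bids=[#3:4@105 #2:1@100] asks=[-]
After op 5 cancel(order #3): fills=none; bids=[#2:1@100] asks=[-]
After op 6 [order #4] limit_sell(price=99, qty=10): fills=#2x#4:1@100; bids=[-] asks=[#4:9@99]
After op 7 [order #5] limit_sell(price=95, qty=1): fills=none; bids=[-] asks=[#5:1@95 #4:9@99]
After op 8 [order #6] limit_buy(price=97, qty=10): fills=#6x#5:1@95; bids=[#6:9@97] asks=[#4:9@99]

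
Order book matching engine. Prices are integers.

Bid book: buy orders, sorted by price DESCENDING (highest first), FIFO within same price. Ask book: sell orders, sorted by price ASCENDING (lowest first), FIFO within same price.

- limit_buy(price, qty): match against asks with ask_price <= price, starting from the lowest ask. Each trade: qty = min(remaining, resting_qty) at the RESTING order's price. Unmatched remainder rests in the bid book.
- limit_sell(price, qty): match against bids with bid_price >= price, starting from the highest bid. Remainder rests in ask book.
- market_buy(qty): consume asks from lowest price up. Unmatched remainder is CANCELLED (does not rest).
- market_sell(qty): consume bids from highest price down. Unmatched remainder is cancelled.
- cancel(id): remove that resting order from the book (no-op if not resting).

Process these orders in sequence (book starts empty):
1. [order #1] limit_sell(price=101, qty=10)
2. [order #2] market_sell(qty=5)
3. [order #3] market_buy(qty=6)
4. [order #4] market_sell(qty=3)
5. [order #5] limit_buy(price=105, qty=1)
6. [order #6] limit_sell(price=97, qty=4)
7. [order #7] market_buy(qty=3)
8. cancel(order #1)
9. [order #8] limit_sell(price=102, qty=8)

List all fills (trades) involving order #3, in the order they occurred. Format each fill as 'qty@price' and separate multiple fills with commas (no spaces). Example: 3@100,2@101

Answer: 6@101

Derivation:
After op 1 [order #1] limit_sell(price=101, qty=10): fills=none; bids=[-] asks=[#1:10@101]
After op 2 [order #2] market_sell(qty=5): fills=none; bids=[-] asks=[#1:10@101]
After op 3 [order #3] market_buy(qty=6): fills=#3x#1:6@101; bids=[-] asks=[#1:4@101]
After op 4 [order #4] market_sell(qty=3): fills=none; bids=[-] asks=[#1:4@101]
After op 5 [order #5] limit_buy(price=105, qty=1): fills=#5x#1:1@101; bids=[-] asks=[#1:3@101]
After op 6 [order #6] limit_sell(price=97, qty=4): fills=none; bids=[-] asks=[#6:4@97 #1:3@101]
After op 7 [order #7] market_buy(qty=3): fills=#7x#6:3@97; bids=[-] asks=[#6:1@97 #1:3@101]
After op 8 cancel(order #1): fills=none; bids=[-] asks=[#6:1@97]
After op 9 [order #8] limit_sell(price=102, qty=8): fills=none; bids=[-] asks=[#6:1@97 #8:8@102]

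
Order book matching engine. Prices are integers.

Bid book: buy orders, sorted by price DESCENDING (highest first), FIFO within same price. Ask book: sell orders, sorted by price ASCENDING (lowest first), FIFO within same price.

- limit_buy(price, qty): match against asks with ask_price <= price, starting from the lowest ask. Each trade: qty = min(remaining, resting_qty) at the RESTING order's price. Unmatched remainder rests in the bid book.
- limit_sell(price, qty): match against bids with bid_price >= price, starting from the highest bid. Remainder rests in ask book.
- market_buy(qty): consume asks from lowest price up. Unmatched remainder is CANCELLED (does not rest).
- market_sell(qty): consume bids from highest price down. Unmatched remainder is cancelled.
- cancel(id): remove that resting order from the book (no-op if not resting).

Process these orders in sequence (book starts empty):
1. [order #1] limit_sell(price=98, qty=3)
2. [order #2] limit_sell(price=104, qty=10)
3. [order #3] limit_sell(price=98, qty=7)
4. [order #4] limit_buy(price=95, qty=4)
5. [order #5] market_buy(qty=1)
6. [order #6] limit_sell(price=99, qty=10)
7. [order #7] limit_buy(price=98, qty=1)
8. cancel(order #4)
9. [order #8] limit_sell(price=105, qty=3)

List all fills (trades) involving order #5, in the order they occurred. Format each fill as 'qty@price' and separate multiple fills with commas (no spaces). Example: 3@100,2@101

Answer: 1@98

Derivation:
After op 1 [order #1] limit_sell(price=98, qty=3): fills=none; bids=[-] asks=[#1:3@98]
After op 2 [order #2] limit_sell(price=104, qty=10): fills=none; bids=[-] asks=[#1:3@98 #2:10@104]
After op 3 [order #3] limit_sell(price=98, qty=7): fills=none; bids=[-] asks=[#1:3@98 #3:7@98 #2:10@104]
After op 4 [order #4] limit_buy(price=95, qty=4): fills=none; bids=[#4:4@95] asks=[#1:3@98 #3:7@98 #2:10@104]
After op 5 [order #5] market_buy(qty=1): fills=#5x#1:1@98; bids=[#4:4@95] asks=[#1:2@98 #3:7@98 #2:10@104]
After op 6 [order #6] limit_sell(price=99, qty=10): fills=none; bids=[#4:4@95] asks=[#1:2@98 #3:7@98 #6:10@99 #2:10@104]
After op 7 [order #7] limit_buy(price=98, qty=1): fills=#7x#1:1@98; bids=[#4:4@95] asks=[#1:1@98 #3:7@98 #6:10@99 #2:10@104]
After op 8 cancel(order #4): fills=none; bids=[-] asks=[#1:1@98 #3:7@98 #6:10@99 #2:10@104]
After op 9 [order #8] limit_sell(price=105, qty=3): fills=none; bids=[-] asks=[#1:1@98 #3:7@98 #6:10@99 #2:10@104 #8:3@105]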